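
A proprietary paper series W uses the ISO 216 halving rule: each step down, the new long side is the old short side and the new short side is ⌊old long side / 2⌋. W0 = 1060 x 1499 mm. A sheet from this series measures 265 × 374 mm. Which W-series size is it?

W0: 1060 × 1499 mm
W1: 749 × 1060 mm
W2: 530 × 749 mm
W3: 374 × 530 mm
W4: 265 × 374 mm
W5: 187 × 265 mm
→ matches W4.

W4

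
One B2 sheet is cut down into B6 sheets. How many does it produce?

Each ISO step halves the sheet: 1 × B2 → 2 × B3 → 4 × B4 → 8 × B5 → …
From B2 to B6 is 4 halving steps: 2^4 = 16.

16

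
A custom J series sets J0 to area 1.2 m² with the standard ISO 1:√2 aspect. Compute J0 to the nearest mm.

Let the short side be w mm. Then w · w√2 = 1.2 m² = 1,200,000 mm².
w² = 1,200,000/√2, so w ≈ 921.2 mm; long side = w√2 ≈ 1302.7 mm.

921 × 1303 mm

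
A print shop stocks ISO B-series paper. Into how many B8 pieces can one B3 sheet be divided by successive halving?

32

B3 = 353 × 500 mm; B8 = 62 × 88 mm.
Each halving step doubles the count; 5 steps from B3 to B8.
2^5 = 32.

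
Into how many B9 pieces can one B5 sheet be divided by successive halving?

B5 = 176 × 250 mm; B9 = 44 × 62 mm.
Each halving step doubles the count; 4 steps from B5 to B9.
2^4 = 16.

16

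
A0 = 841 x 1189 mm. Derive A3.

297 × 420 mm

A1: ⌊1189/2⌋ × 841 = 594 × 841 mm
A2: ⌊841/2⌋ × 594 = 420 × 594 mm
A3: ⌊594/2⌋ × 420 = 297 × 420 mm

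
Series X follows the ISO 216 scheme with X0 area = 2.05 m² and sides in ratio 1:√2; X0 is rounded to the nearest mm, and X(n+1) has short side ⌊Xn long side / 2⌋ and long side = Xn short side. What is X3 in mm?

Let X0's short side be w mm. w · w√2 = 2.05 m² = 2,050,000 mm², so w ≈ 1204.0 mm and w√2 ≈ 1702.7 mm → X0 = 1204 × 1703 mm.
X1: ⌊1703/2⌋ × 1204 = 851 × 1204 mm
X2: ⌊1204/2⌋ × 851 = 602 × 851 mm
X3: ⌊851/2⌋ × 602 = 425 × 602 mm

425 × 602 mm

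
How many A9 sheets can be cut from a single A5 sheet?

A5 = 148 × 210 mm; A9 = 37 × 52 mm.
Each halving step doubles the count; 4 steps from A5 to A9.
2^4 = 16.

16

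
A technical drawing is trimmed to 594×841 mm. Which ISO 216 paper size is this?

A1 (594 × 841 mm)

Aspect ratio 841/594 ≈ 1.416 — close to the ISO √2 ≈ 1.414.
In the A-series (A0 area = 1 m²): A1 = 594 × 841 mm.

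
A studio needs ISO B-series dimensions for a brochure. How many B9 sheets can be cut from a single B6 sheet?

8

B6 = 125 × 176 mm; B9 = 44 × 62 mm.
Each halving step doubles the count; 3 steps from B6 to B9.
2^3 = 8.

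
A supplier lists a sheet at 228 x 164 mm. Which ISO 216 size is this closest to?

Aspect ratio 228/164 ≈ 1.390 (ISO target is √2 ≈ 1.414).
In the C-series (envelope sizes, between A and B): C5 = 162 × 229 mm.
Off by 3 mm total — nearest standard size.

C5 (162 × 229 mm)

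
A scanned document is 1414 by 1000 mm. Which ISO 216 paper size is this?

B0 (1000 × 1414 mm)

Aspect ratio 1414/1000 ≈ 1.414 — close to the ISO √2 ≈ 1.414.
In the B-series (B0 = 1000 × 1414 mm): B0 = 1000 × 1414 mm.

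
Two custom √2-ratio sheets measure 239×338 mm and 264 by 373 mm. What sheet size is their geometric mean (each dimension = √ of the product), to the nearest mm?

Short side: √(239 · 264) = √63096 ≈ 251.2 → 251 mm
Long side: √(338 · 373) = √126074 ≈ 355.1 → 355 mm

251 × 355 mm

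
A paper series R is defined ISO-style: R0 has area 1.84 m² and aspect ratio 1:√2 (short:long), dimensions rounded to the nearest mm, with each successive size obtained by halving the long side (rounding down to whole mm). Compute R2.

570 × 806 mm

Let R0's short side be w mm. w · w√2 = 1.84 m² = 1,840,000 mm², so w ≈ 1140.6 mm and w√2 ≈ 1613.1 mm → R0 = 1141 × 1613 mm.
R1: ⌊1613/2⌋ × 1141 = 806 × 1141 mm
R2: ⌊1141/2⌋ × 806 = 570 × 806 mm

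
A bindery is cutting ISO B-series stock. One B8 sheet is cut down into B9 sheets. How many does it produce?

2

Each ISO step halves the sheet: 1 × B8 → 2 × B9
From B8 to B9 is 1 halving step: 2^1 = 2.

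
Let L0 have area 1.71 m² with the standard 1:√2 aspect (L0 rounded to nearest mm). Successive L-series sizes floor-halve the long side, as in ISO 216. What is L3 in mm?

388 × 550 mm

Let L0's short side be w mm. w · w√2 = 1.71 m² = 1,710,000 mm², so w ≈ 1099.6 mm and w√2 ≈ 1555.1 mm → L0 = 1100 × 1555 mm.
L1: ⌊1555/2⌋ × 1100 = 777 × 1100 mm
L2: ⌊1100/2⌋ × 777 = 550 × 777 mm
L3: ⌊777/2⌋ × 550 = 388 × 550 mm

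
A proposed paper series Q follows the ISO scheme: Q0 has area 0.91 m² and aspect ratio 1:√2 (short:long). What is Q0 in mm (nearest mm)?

Let the short side be w mm. Then w · w√2 = 0.91 m² = 910,000 mm².
w² = 910,000/√2, so w ≈ 802.2 mm; long side = w√2 ≈ 1134.4 mm.

802 × 1134 mm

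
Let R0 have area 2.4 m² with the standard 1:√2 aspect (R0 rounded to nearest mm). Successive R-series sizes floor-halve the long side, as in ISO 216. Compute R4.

325 × 460 mm

Let R0's short side be w mm. w · w√2 = 2.4 m² = 2,400,000 mm², so w ≈ 1302.7 mm and w√2 ≈ 1842.3 mm → R0 = 1303 × 1842 mm.
R1: ⌊1842/2⌋ × 1303 = 921 × 1303 mm
R2: ⌊1303/2⌋ × 921 = 651 × 921 mm
R3: ⌊921/2⌋ × 651 = 460 × 651 mm
R4: ⌊651/2⌋ × 460 = 325 × 460 mm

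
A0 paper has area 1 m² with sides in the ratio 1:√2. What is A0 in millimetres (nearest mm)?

Let the short side be w mm. Then the long side is w√2 and w · w√2 = 10⁶ mm².
w² = 10⁶/√2, so w = 1000 / 2^(1/4) ≈ 840.9 mm; long side = 1000 · 2^(1/4) ≈ 1189.2 mm.

841 × 1189 mm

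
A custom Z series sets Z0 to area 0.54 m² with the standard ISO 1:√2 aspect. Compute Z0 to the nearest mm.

Let the short side be w mm. Then w · w√2 = 0.54 m² = 540,000 mm².
w² = 540,000/√2, so w ≈ 617.9 mm; long side = w√2 ≈ 873.9 mm.

618 × 874 mm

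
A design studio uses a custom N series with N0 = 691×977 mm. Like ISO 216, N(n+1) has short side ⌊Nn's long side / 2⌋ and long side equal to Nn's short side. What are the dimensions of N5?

N1: ⌊977/2⌋ × 691 = 488 × 691 mm
N2: ⌊691/2⌋ × 488 = 345 × 488 mm
N3: ⌊488/2⌋ × 345 = 244 × 345 mm
N4: ⌊345/2⌋ × 244 = 172 × 244 mm
N5: ⌊244/2⌋ × 172 = 122 × 172 mm

122 × 172 mm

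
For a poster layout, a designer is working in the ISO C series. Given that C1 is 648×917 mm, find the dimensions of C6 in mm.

114 × 162 mm

C2: ⌊917/2⌋ × 648 = 458 × 648 mm
C3: ⌊648/2⌋ × 458 = 324 × 458 mm
C4: ⌊458/2⌋ × 324 = 229 × 324 mm
C5: ⌊324/2⌋ × 229 = 162 × 229 mm
C6: ⌊229/2⌋ × 162 = 114 × 162 mm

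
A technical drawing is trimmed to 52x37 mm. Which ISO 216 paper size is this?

Aspect ratio 52/37 ≈ 1.405 — close to the ISO √2 ≈ 1.414.
In the A-series (A0 area = 1 m²): A9 = 37 × 52 mm.

A9 (37 × 52 mm)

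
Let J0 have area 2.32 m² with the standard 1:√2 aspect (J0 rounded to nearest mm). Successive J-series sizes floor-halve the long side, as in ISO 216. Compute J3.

Let J0's short side be w mm. w · w√2 = 2.32 m² = 2,320,000 mm², so w ≈ 1280.8 mm and w√2 ≈ 1811.3 mm → J0 = 1281 × 1811 mm.
J1: ⌊1811/2⌋ × 1281 = 905 × 1281 mm
J2: ⌊1281/2⌋ × 905 = 640 × 905 mm
J3: ⌊905/2⌋ × 640 = 452 × 640 mm

452 × 640 mm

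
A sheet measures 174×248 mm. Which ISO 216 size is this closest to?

Aspect ratio 248/174 ≈ 1.425 — close to the ISO √2 ≈ 1.414.
In the B-series (B0 = 1000 × 1414 mm): B5 = 176 × 250 mm.
Off by 4 mm total — nearest standard size.

B5 (176 × 250 mm)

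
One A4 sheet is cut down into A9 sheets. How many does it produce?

Each ISO step halves the sheet: 1 × A4 → 2 × A5 → 4 × A6 → 8 × A7 → …
From A4 to A9 is 5 halving steps: 2^5 = 32.

32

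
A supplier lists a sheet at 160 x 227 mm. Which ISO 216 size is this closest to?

C5 (162 × 229 mm)

Aspect ratio 227/160 ≈ 1.419 — close to the ISO √2 ≈ 1.414.
In the C-series (envelope sizes, between A and B): C5 = 162 × 229 mm.
Off by 4 mm total — nearest standard size.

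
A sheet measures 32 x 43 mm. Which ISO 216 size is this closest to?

B10 (31 × 44 mm)

Aspect ratio 43/32 ≈ 1.344 (ISO target is √2 ≈ 1.414).
In the B-series (B0 = 1000 × 1414 mm): B10 = 31 × 44 mm.
Off by 2 mm total — nearest standard size.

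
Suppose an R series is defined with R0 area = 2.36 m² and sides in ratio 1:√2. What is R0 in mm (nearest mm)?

1292 × 1827 mm

Let the short side be w mm. Then w · w√2 = 2.36 m² = 2,360,000 mm².
w² = 2,360,000/√2, so w ≈ 1291.8 mm; long side = w√2 ≈ 1826.9 mm.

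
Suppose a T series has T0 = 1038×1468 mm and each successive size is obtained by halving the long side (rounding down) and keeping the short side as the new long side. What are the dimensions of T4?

T1 = 734 × 1038 mm (from T0 by 1 halving).
T2: ⌊1038/2⌋ × 734 = 519 × 734 mm
T3: ⌊734/2⌋ × 519 = 367 × 519 mm
T4: ⌊519/2⌋ × 367 = 259 × 367 mm

259 × 367 mm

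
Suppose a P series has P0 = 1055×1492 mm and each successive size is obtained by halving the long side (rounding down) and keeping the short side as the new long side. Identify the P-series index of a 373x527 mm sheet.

P3

P0: 1055 × 1492 mm
P1: 746 × 1055 mm
P2: 527 × 746 mm
P3: 373 × 527 mm
P4: 263 × 373 mm
→ matches P3.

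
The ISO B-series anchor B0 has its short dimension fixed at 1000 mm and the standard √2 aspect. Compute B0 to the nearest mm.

Short side = 1000 mm; long side = 1000√2 ≈ 1414.2 mm.

1000 × 1414 mm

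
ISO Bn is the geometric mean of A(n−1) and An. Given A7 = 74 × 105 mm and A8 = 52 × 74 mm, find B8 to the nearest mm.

Short side: √(74 · 52) = √3848 ≈ 62.0 → 62 mm
Long side: √(105 · 74) = √7770 ≈ 88.1 → 88 mm

62 × 88 mm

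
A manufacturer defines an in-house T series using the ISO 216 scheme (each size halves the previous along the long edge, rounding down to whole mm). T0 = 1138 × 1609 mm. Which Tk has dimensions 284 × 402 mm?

T0: 1138 × 1609 mm
T1: 804 × 1138 mm
T2: 569 × 804 mm
T3: 402 × 569 mm
T4: 284 × 402 mm
T5: 201 × 284 mm
→ matches T4.

T4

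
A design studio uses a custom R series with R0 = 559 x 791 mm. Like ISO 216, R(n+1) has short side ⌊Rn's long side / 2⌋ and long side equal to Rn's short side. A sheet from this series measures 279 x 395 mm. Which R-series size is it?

R2

R0: 559 × 791 mm
R1: 395 × 559 mm
R2: 279 × 395 mm
R3: 197 × 279 mm
→ matches R2.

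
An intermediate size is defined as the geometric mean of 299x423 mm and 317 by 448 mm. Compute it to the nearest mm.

308 × 435 mm

Short side: √(299 · 317) = √94783 ≈ 307.9 → 308 mm
Long side: √(423 · 448) = √189504 ≈ 435.3 → 435 mm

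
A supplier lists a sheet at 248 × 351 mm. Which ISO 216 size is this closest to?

Aspect ratio 351/248 ≈ 1.415 — close to the ISO √2 ≈ 1.414.
In the B-series (B0 = 1000 × 1414 mm): B4 = 250 × 353 mm.
Off by 4 mm total — nearest standard size.

B4 (250 × 353 mm)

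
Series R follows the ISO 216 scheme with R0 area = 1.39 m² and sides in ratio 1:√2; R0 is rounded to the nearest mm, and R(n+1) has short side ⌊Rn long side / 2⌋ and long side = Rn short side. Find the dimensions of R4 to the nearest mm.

Let R0's short side be w mm. w · w√2 = 1.39 m² = 1,390,000 mm², so w ≈ 991.4 mm and w√2 ≈ 1402.1 mm → R0 = 991 × 1402 mm.
R1: ⌊1402/2⌋ × 991 = 701 × 991 mm
R2: ⌊991/2⌋ × 701 = 495 × 701 mm
R3: ⌊701/2⌋ × 495 = 350 × 495 mm
R4: ⌊495/2⌋ × 350 = 247 × 350 mm

247 × 350 mm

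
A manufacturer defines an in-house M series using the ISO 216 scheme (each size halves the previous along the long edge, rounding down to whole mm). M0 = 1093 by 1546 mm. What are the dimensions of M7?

96 × 136 mm

M1 = 773 × 1093 mm (from M0 by 1 halving).
M2: ⌊1093/2⌋ × 773 = 546 × 773 mm
M3: ⌊773/2⌋ × 546 = 386 × 546 mm
M4: ⌊546/2⌋ × 386 = 273 × 386 mm
M5: ⌊386/2⌋ × 273 = 193 × 273 mm
M6: ⌊273/2⌋ × 193 = 136 × 193 mm
M7: ⌊193/2⌋ × 136 = 96 × 136 mm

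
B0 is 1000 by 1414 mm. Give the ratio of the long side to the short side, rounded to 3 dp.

1414 / 1000 = 1.414
Matches √2 ≈ 1.414 — the ISO 216 defining ratio.

1.414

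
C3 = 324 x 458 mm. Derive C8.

57 × 81 mm

C4: ⌊458/2⌋ × 324 = 229 × 324 mm
C5: ⌊324/2⌋ × 229 = 162 × 229 mm
C6: ⌊229/2⌋ × 162 = 114 × 162 mm
C7: ⌊162/2⌋ × 114 = 81 × 114 mm
C8: ⌊114/2⌋ × 81 = 57 × 81 mm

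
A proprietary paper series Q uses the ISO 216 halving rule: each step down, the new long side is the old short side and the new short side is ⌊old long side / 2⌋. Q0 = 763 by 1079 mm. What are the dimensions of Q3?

269 × 381 mm

Q1 = 539 × 763 mm (from Q0 by 1 halving).
Q2: ⌊763/2⌋ × 539 = 381 × 539 mm
Q3: ⌊539/2⌋ × 381 = 269 × 381 mm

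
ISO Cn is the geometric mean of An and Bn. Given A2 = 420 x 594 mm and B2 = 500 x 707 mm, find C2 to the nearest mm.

458 × 648 mm

Short side: √(420 · 500) = √210000 ≈ 458.3 → 458 mm
Long side: √(594 · 707) = √419958 ≈ 648.0 → 648 mm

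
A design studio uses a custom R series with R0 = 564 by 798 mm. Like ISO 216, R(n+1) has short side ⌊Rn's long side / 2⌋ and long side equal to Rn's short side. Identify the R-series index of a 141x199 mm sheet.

R4

R0: 564 × 798 mm
R1: 399 × 564 mm
R2: 282 × 399 mm
R3: 199 × 282 mm
R4: 141 × 199 mm
R5: 99 × 141 mm
→ matches R4.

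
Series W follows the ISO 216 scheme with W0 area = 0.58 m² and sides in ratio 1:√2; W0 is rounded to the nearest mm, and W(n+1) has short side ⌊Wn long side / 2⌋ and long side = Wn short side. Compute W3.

226 × 320 mm

Let W0's short side be w mm. w · w√2 = 0.58 m² = 580,000 mm², so w ≈ 640.4 mm and w√2 ≈ 905.7 mm → W0 = 640 × 906 mm.
W1: ⌊906/2⌋ × 640 = 453 × 640 mm
W2: ⌊640/2⌋ × 453 = 320 × 453 mm
W3: ⌊453/2⌋ × 320 = 226 × 320 mm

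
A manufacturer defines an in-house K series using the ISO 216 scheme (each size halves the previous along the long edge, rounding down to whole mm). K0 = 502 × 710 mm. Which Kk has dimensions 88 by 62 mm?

K6

K0: 502 × 710 mm
K1: 355 × 502 mm
K2: 251 × 355 mm
K3: 177 × 251 mm
K4: 125 × 177 mm
K5: 88 × 125 mm
K6: 62 × 88 mm
K7: 44 × 62 mm
→ matches K6.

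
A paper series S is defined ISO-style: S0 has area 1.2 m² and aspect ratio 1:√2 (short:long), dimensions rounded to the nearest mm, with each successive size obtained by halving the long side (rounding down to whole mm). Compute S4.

Let S0's short side be w mm. w · w√2 = 1.2 m² = 1,200,000 mm², so w ≈ 921.2 mm and w√2 ≈ 1302.7 mm → S0 = 921 × 1303 mm.
S1: ⌊1303/2⌋ × 921 = 651 × 921 mm
S2: ⌊921/2⌋ × 651 = 460 × 651 mm
S3: ⌊651/2⌋ × 460 = 325 × 460 mm
S4: ⌊460/2⌋ × 325 = 230 × 325 mm

230 × 325 mm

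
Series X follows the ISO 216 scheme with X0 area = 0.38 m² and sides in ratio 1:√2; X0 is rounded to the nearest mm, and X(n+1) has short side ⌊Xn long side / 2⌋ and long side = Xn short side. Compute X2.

259 × 366 mm

Let X0's short side be w mm. w · w√2 = 0.38 m² = 380,000 mm², so w ≈ 518.4 mm and w√2 ≈ 733.1 mm → X0 = 518 × 733 mm.
X1: ⌊733/2⌋ × 518 = 366 × 518 mm
X2: ⌊518/2⌋ × 366 = 259 × 366 mm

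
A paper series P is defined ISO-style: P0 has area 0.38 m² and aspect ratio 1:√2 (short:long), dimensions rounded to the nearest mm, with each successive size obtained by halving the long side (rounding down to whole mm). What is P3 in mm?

183 × 259 mm

Let P0's short side be w mm. w · w√2 = 0.38 m² = 380,000 mm², so w ≈ 518.4 mm and w√2 ≈ 733.1 mm → P0 = 518 × 733 mm.
P1: ⌊733/2⌋ × 518 = 366 × 518 mm
P2: ⌊518/2⌋ × 366 = 259 × 366 mm
P3: ⌊366/2⌋ × 259 = 183 × 259 mm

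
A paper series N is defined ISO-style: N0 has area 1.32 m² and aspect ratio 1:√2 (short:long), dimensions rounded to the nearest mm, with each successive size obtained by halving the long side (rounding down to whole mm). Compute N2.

483 × 683 mm

Let N0's short side be w mm. w · w√2 = 1.32 m² = 1,320,000 mm², so w ≈ 966.1 mm and w√2 ≈ 1366.3 mm → N0 = 966 × 1366 mm.
N1: ⌊1366/2⌋ × 966 = 683 × 966 mm
N2: ⌊966/2⌋ × 683 = 483 × 683 mm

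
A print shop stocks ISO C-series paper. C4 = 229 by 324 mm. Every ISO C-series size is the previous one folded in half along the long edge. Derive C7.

C5: ⌊324/2⌋ × 229 = 162 × 229 mm
C6: ⌊229/2⌋ × 162 = 114 × 162 mm
C7: ⌊162/2⌋ × 114 = 81 × 114 mm

81 × 114 mm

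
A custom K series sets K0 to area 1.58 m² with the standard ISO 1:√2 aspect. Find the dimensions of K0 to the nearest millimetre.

Let the short side be w mm. Then w · w√2 = 1.58 m² = 1,580,000 mm².
w² = 1,580,000/√2, so w ≈ 1057.0 mm; long side = w√2 ≈ 1494.8 mm.

1057 × 1495 mm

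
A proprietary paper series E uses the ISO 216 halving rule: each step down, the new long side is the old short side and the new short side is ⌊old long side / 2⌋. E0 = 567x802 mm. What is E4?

141 × 200 mm

E1 = 401 × 567 mm (from E0 by 1 halving).
E2: ⌊567/2⌋ × 401 = 283 × 401 mm
E3: ⌊401/2⌋ × 283 = 200 × 283 mm
E4: ⌊283/2⌋ × 200 = 141 × 200 mm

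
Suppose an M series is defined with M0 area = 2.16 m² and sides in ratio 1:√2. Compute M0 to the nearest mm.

Let the short side be w mm. Then w · w√2 = 2.16 m² = 2,160,000 mm².
w² = 2,160,000/√2, so w ≈ 1235.9 mm; long side = w√2 ≈ 1747.8 mm.

1236 × 1748 mm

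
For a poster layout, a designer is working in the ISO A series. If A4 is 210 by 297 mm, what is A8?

52 × 74 mm

A5: ⌊297/2⌋ × 210 = 148 × 210 mm
A6: ⌊210/2⌋ × 148 = 105 × 148 mm
A7: ⌊148/2⌋ × 105 = 74 × 105 mm
A8: ⌊105/2⌋ × 74 = 52 × 74 mm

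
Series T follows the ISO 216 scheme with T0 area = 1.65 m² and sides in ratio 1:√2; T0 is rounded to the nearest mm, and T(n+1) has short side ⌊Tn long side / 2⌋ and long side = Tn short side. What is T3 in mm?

382 × 540 mm

Let T0's short side be w mm. w · w√2 = 1.65 m² = 1,650,000 mm², so w ≈ 1080.2 mm and w√2 ≈ 1527.6 mm → T0 = 1080 × 1528 mm.
T1: ⌊1528/2⌋ × 1080 = 764 × 1080 mm
T2: ⌊1080/2⌋ × 764 = 540 × 764 mm
T3: ⌊764/2⌋ × 540 = 382 × 540 mm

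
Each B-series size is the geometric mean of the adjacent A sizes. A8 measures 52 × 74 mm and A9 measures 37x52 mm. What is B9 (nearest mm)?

Short side: √(52 · 37) = √1924 ≈ 43.9 → 44 mm
Long side: √(74 · 52) = √3848 ≈ 62.0 → 62 mm

44 × 62 mm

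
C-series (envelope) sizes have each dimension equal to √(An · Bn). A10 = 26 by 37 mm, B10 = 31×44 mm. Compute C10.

28 × 40 mm

Short side: √(26 · 31) = √806 ≈ 28.4 → 28 mm
Long side: √(37 · 44) = √1628 ≈ 40.3 → 40 mm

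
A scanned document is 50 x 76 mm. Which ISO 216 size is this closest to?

A8 (52 × 74 mm)

Aspect ratio 76/50 ≈ 1.520 (ISO target is √2 ≈ 1.414).
In the A-series (A0 area = 1 m²): A8 = 52 × 74 mm.
Off by 4 mm total — nearest standard size.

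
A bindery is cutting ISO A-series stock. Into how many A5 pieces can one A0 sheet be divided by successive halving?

A0 = 841 × 1189 mm; A5 = 148 × 210 mm.
Each halving step doubles the count; 5 steps from A0 to A5.
2^5 = 32.

32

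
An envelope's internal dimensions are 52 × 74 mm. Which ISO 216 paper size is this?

A8 (52 × 74 mm)

Aspect ratio 74/52 ≈ 1.423 — close to the ISO √2 ≈ 1.414.
In the A-series (A0 area = 1 m²): A8 = 52 × 74 mm.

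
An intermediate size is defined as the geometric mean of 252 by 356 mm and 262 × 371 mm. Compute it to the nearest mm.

257 × 363 mm

Short side: √(252 · 262) = √66024 ≈ 257.0 → 257 mm
Long side: √(356 · 371) = √132076 ≈ 363.4 → 363 mm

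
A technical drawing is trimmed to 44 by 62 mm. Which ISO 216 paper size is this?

Aspect ratio 62/44 ≈ 1.409 — close to the ISO √2 ≈ 1.414.
In the B-series (B0 = 1000 × 1414 mm): B9 = 44 × 62 mm.

B9 (44 × 62 mm)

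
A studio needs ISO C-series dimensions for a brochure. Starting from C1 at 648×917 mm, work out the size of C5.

C2: ⌊917/2⌋ × 648 = 458 × 648 mm
C3: ⌊648/2⌋ × 458 = 324 × 458 mm
C4: ⌊458/2⌋ × 324 = 229 × 324 mm
C5: ⌊324/2⌋ × 229 = 162 × 229 mm

162 × 229 mm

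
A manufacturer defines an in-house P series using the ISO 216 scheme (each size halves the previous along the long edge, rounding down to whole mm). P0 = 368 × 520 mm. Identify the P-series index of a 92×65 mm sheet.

P5

P0: 368 × 520 mm
P1: 260 × 368 mm
P2: 184 × 260 mm
P3: 130 × 184 mm
P4: 92 × 130 mm
P5: 65 × 92 mm
P6: 46 × 65 mm
→ matches P5.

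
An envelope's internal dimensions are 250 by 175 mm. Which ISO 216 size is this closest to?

B5 (176 × 250 mm)

Aspect ratio 250/175 ≈ 1.429 — close to the ISO √2 ≈ 1.414.
In the B-series (B0 = 1000 × 1414 mm): B5 = 176 × 250 mm.
Off by 1 mm total — nearest standard size.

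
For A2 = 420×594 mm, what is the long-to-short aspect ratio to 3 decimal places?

1.414

594 / 420 = 1.414
Matches √2 ≈ 1.414 — the ISO 216 defining ratio.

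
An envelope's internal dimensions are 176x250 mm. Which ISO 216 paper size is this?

B5 (176 × 250 mm)

Aspect ratio 250/176 ≈ 1.420 — close to the ISO √2 ≈ 1.414.
In the B-series (B0 = 1000 × 1414 mm): B5 = 176 × 250 mm.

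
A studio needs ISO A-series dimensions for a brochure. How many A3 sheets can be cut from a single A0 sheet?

8

Each ISO step halves the sheet: 1 × A0 → 2 × A1 → 4 × A2 → 8 × A3
From A0 to A3 is 3 halving steps: 2^3 = 8.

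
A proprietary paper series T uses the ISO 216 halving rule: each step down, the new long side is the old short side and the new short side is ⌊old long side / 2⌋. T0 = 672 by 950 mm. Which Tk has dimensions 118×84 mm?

T6

T0: 672 × 950 mm
T1: 475 × 672 mm
T2: 336 × 475 mm
T3: 237 × 336 mm
T4: 168 × 237 mm
T5: 118 × 168 mm
T6: 84 × 118 mm
T7: 59 × 84 mm
→ matches T6.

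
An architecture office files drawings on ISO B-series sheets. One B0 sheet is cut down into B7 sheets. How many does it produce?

128

Each ISO step halves the sheet: 1 × B0 → 2 × B1 → 4 × B2 → 8 × B3 → …
From B0 to B7 is 7 halving steps: 2^7 = 128.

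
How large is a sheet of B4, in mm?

B0 = 1000 × 1414 mm (B0 has a 1000 mm short side, aspect 1:√2).
B1: ⌊1414/2⌋ × 1000 = 707 × 1000 mm
B2: ⌊1000/2⌋ × 707 = 500 × 707 mm
B3: ⌊707/2⌋ × 500 = 353 × 500 mm
B4: ⌊500/2⌋ × 353 = 250 × 353 mm

250 × 353 mm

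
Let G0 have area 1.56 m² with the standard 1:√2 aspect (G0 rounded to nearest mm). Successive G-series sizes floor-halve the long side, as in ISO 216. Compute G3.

371 × 525 mm

Let G0's short side be w mm. w · w√2 = 1.56 m² = 1,560,000 mm², so w ≈ 1050.3 mm and w√2 ≈ 1485.3 mm → G0 = 1050 × 1485 mm.
G1: ⌊1485/2⌋ × 1050 = 742 × 1050 mm
G2: ⌊1050/2⌋ × 742 = 525 × 742 mm
G3: ⌊742/2⌋ × 525 = 371 × 525 mm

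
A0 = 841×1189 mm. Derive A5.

A1: ⌊1189/2⌋ × 841 = 594 × 841 mm
A2: ⌊841/2⌋ × 594 = 420 × 594 mm
A3: ⌊594/2⌋ × 420 = 297 × 420 mm
A4: ⌊420/2⌋ × 297 = 210 × 297 mm
A5: ⌊297/2⌋ × 210 = 148 × 210 mm

148 × 210 mm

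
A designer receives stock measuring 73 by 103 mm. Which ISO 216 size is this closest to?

Aspect ratio 103/73 ≈ 1.411 — close to the ISO √2 ≈ 1.414.
In the A-series (A0 area = 1 m²): A7 = 74 × 105 mm.
Off by 3 mm total — nearest standard size.

A7 (74 × 105 mm)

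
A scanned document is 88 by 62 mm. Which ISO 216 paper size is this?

B8 (62 × 88 mm)

Aspect ratio 88/62 ≈ 1.419 — close to the ISO √2 ≈ 1.414.
In the B-series (B0 = 1000 × 1414 mm): B8 = 62 × 88 mm.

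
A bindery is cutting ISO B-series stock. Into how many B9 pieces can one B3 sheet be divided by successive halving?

B3 = 353 × 500 mm; B9 = 44 × 62 mm.
Each halving step doubles the count; 6 steps from B3 to B9.
2^6 = 64.

64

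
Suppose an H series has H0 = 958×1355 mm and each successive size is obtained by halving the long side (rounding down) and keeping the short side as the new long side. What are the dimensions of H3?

H1: ⌊1355/2⌋ × 958 = 677 × 958 mm
H2: ⌊958/2⌋ × 677 = 479 × 677 mm
H3: ⌊677/2⌋ × 479 = 338 × 479 mm

338 × 479 mm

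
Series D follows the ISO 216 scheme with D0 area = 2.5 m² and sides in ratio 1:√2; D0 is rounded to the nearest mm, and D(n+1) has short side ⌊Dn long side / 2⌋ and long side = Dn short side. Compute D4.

332 × 470 mm

Let D0's short side be w mm. w · w√2 = 2.5 m² = 2,500,000 mm², so w ≈ 1329.6 mm and w√2 ≈ 1880.3 mm → D0 = 1330 × 1880 mm.
D1: ⌊1880/2⌋ × 1330 = 940 × 1330 mm
D2: ⌊1330/2⌋ × 940 = 665 × 940 mm
D3: ⌊940/2⌋ × 665 = 470 × 665 mm
D4: ⌊665/2⌋ × 470 = 332 × 470 mm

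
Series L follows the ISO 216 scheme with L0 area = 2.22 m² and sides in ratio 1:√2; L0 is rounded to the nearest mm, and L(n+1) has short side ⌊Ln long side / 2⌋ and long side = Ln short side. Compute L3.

443 × 626 mm

Let L0's short side be w mm. w · w√2 = 2.22 m² = 2,220,000 mm², so w ≈ 1252.9 mm and w√2 ≈ 1771.9 mm → L0 = 1253 × 1772 mm.
L1: ⌊1772/2⌋ × 1253 = 886 × 1253 mm
L2: ⌊1253/2⌋ × 886 = 626 × 886 mm
L3: ⌊886/2⌋ × 626 = 443 × 626 mm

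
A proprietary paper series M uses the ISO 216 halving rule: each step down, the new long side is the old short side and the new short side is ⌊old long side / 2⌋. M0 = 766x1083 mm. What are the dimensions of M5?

M1: ⌊1083/2⌋ × 766 = 541 × 766 mm
M2: ⌊766/2⌋ × 541 = 383 × 541 mm
M3: ⌊541/2⌋ × 383 = 270 × 383 mm
M4: ⌊383/2⌋ × 270 = 191 × 270 mm
M5: ⌊270/2⌋ × 191 = 135 × 191 mm

135 × 191 mm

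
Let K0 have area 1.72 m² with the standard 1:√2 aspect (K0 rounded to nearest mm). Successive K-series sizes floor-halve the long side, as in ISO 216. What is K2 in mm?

Let K0's short side be w mm. w · w√2 = 1.72 m² = 1,720,000 mm², so w ≈ 1102.8 mm and w√2 ≈ 1559.6 mm → K0 = 1103 × 1560 mm.
K1: ⌊1560/2⌋ × 1103 = 780 × 1103 mm
K2: ⌊1103/2⌋ × 780 = 551 × 780 mm

551 × 780 mm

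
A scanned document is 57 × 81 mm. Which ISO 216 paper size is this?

C8 (57 × 81 mm)

Aspect ratio 81/57 ≈ 1.421 — close to the ISO √2 ≈ 1.414.
In the C-series (envelope sizes, between A and B): C8 = 57 × 81 mm.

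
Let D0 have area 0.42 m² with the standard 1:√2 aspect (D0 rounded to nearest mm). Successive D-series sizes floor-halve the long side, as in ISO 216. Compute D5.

Let D0's short side be w mm. w · w√2 = 0.42 m² = 420,000 mm², so w ≈ 545.0 mm and w√2 ≈ 770.7 mm → D0 = 545 × 771 mm.
D1: ⌊771/2⌋ × 545 = 385 × 545 mm
D2: ⌊545/2⌋ × 385 = 272 × 385 mm
D3: ⌊385/2⌋ × 272 = 192 × 272 mm
D4: ⌊272/2⌋ × 192 = 136 × 192 mm
D5: ⌊192/2⌋ × 136 = 96 × 136 mm

96 × 136 mm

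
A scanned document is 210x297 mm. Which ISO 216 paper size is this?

Aspect ratio 297/210 ≈ 1.414 — close to the ISO √2 ≈ 1.414.
In the A-series (A0 area = 1 m²): A4 = 210 × 297 mm.

A4 (210 × 297 mm)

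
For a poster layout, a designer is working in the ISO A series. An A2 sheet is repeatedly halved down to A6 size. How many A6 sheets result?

A2 = 420 × 594 mm; A6 = 105 × 148 mm.
Each halving step doubles the count; 4 steps from A2 to A6.
2^4 = 16.

16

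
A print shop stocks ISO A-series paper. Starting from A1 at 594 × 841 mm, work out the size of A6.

A2: ⌊841/2⌋ × 594 = 420 × 594 mm
A3: ⌊594/2⌋ × 420 = 297 × 420 mm
A4: ⌊420/2⌋ × 297 = 210 × 297 mm
A5: ⌊297/2⌋ × 210 = 148 × 210 mm
A6: ⌊210/2⌋ × 148 = 105 × 148 mm

105 × 148 mm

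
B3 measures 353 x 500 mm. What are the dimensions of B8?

62 × 88 mm

B4: ⌊500/2⌋ × 353 = 250 × 353 mm
B5: ⌊353/2⌋ × 250 = 176 × 250 mm
B6: ⌊250/2⌋ × 176 = 125 × 176 mm
B7: ⌊176/2⌋ × 125 = 88 × 125 mm
B8: ⌊125/2⌋ × 88 = 62 × 88 mm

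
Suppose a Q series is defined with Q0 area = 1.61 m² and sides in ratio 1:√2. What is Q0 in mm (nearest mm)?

1067 × 1509 mm

Let the short side be w mm. Then w · w√2 = 1.61 m² = 1,610,000 mm².
w² = 1,610,000/√2, so w ≈ 1067.0 mm; long side = w√2 ≈ 1508.9 mm.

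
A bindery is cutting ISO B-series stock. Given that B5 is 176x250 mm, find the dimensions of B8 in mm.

62 × 88 mm

B6: ⌊250/2⌋ × 176 = 125 × 176 mm
B7: ⌊176/2⌋ × 125 = 88 × 125 mm
B8: ⌊125/2⌋ × 88 = 62 × 88 mm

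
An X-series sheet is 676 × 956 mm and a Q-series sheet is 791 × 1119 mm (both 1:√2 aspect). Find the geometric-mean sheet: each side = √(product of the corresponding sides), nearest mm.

731 × 1034 mm

Short side: √(676 · 791) = √534716 ≈ 731.2 → 731 mm
Long side: √(956 · 1119) = √1069764 ≈ 1034.3 → 1034 mm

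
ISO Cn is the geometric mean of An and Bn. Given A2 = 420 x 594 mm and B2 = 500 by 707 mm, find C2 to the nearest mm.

458 × 648 mm

Short side: √(420 · 500) = √210000 ≈ 458.3 → 458 mm
Long side: √(594 · 707) = √419958 ≈ 648.0 → 648 mm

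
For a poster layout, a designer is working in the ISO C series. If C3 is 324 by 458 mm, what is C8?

57 × 81 mm

C4: ⌊458/2⌋ × 324 = 229 × 324 mm
C5: ⌊324/2⌋ × 229 = 162 × 229 mm
C6: ⌊229/2⌋ × 162 = 114 × 162 mm
C7: ⌊162/2⌋ × 114 = 81 × 114 mm
C8: ⌊114/2⌋ × 81 = 57 × 81 mm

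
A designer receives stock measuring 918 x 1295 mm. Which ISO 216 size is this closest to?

Aspect ratio 1295/918 ≈ 1.411 — close to the ISO √2 ≈ 1.414.
In the C-series (envelope sizes, between A and B): C0 = 917 × 1297 mm.
Off by 3 mm total — nearest standard size.

C0 (917 × 1297 mm)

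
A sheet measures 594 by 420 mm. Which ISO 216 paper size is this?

Aspect ratio 594/420 ≈ 1.414 — close to the ISO √2 ≈ 1.414.
In the A-series (A0 area = 1 m²): A2 = 420 × 594 mm.

A2 (420 × 594 mm)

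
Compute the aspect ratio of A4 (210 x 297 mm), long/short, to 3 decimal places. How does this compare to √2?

1.414

297 / 210 = 1.414
Matches √2 ≈ 1.414 — the ISO 216 defining ratio.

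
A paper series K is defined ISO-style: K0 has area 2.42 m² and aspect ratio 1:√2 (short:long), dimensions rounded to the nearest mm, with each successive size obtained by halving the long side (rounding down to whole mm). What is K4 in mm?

Let K0's short side be w mm. w · w√2 = 2.42 m² = 2,420,000 mm², so w ≈ 1308.1 mm and w√2 ≈ 1850.0 mm → K0 = 1308 × 1850 mm.
K1: ⌊1850/2⌋ × 1308 = 925 × 1308 mm
K2: ⌊1308/2⌋ × 925 = 654 × 925 mm
K3: ⌊925/2⌋ × 654 = 462 × 654 mm
K4: ⌊654/2⌋ × 462 = 327 × 462 mm

327 × 462 mm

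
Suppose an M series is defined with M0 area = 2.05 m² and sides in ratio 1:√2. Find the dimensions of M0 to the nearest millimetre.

Let the short side be w mm. Then w · w√2 = 2.05 m² = 2,050,000 mm².
w² = 2,050,000/√2, so w ≈ 1204.0 mm; long side = w√2 ≈ 1702.7 mm.

1204 × 1703 mm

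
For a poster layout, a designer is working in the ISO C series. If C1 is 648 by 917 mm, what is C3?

C2: ⌊917/2⌋ × 648 = 458 × 648 mm
C3: ⌊648/2⌋ × 458 = 324 × 458 mm

324 × 458 mm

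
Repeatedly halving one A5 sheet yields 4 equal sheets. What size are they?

4 = 2^2, so 2 halving steps.
A5 → A6 → … → A7 after 2 steps.

A7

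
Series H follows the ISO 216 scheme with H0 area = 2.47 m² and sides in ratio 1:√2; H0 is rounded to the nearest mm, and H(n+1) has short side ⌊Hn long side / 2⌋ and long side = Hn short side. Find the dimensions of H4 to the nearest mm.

Let H0's short side be w mm. w · w√2 = 2.47 m² = 2,470,000 mm², so w ≈ 1321.6 mm and w√2 ≈ 1869.0 mm → H0 = 1322 × 1869 mm.
H1: ⌊1869/2⌋ × 1322 = 934 × 1322 mm
H2: ⌊1322/2⌋ × 934 = 661 × 934 mm
H3: ⌊934/2⌋ × 661 = 467 × 661 mm
H4: ⌊661/2⌋ × 467 = 330 × 467 mm

330 × 467 mm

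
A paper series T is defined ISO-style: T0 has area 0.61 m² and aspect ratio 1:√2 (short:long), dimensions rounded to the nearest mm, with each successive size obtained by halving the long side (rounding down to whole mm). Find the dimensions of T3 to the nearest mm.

Let T0's short side be w mm. w · w√2 = 0.61 m² = 610,000 mm², so w ≈ 656.8 mm and w√2 ≈ 928.8 mm → T0 = 657 × 929 mm.
T1: ⌊929/2⌋ × 657 = 464 × 657 mm
T2: ⌊657/2⌋ × 464 = 328 × 464 mm
T3: ⌊464/2⌋ × 328 = 232 × 328 mm

232 × 328 mm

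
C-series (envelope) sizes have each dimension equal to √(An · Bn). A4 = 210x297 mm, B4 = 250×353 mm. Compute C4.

Short side: √(210 · 250) = √52500 ≈ 229.1 → 229 mm
Long side: √(297 · 353) = √104841 ≈ 323.8 → 324 mm

229 × 324 mm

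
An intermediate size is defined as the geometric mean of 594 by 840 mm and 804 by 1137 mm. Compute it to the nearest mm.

Short side: √(594 · 804) = √477576 ≈ 691.1 → 691 mm
Long side: √(840 · 1137) = √955080 ≈ 977.3 → 977 mm

691 × 977 mm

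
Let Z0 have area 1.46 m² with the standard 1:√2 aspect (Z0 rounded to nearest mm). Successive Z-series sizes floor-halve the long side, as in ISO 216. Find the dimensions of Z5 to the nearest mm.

Let Z0's short side be w mm. w · w√2 = 1.46 m² = 1,460,000 mm², so w ≈ 1016.1 mm and w√2 ≈ 1436.9 mm → Z0 = 1016 × 1437 mm.
Z1: ⌊1437/2⌋ × 1016 = 718 × 1016 mm
Z2: ⌊1016/2⌋ × 718 = 508 × 718 mm
Z3: ⌊718/2⌋ × 508 = 359 × 508 mm
Z4: ⌊508/2⌋ × 359 = 254 × 359 mm
Z5: ⌊359/2⌋ × 254 = 179 × 254 mm

179 × 254 mm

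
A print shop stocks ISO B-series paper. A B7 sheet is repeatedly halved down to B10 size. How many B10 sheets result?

8

Each ISO step halves the sheet: 1 × B7 → 2 × B8 → 4 × B9 → 8 × B10
From B7 to B10 is 3 halving steps: 2^3 = 8.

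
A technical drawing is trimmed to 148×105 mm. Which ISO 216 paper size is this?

A6 (105 × 148 mm)

Aspect ratio 148/105 ≈ 1.410 — close to the ISO √2 ≈ 1.414.
In the A-series (A0 area = 1 m²): A6 = 105 × 148 mm.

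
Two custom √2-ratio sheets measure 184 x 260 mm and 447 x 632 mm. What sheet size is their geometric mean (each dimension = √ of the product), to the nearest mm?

287 × 405 mm

Short side: √(184 · 447) = √82248 ≈ 286.8 → 287 mm
Long side: √(260 · 632) = √164320 ≈ 405.4 → 405 mm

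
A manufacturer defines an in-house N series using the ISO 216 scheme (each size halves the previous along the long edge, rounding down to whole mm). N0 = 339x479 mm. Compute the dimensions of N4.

84 × 119 mm

N1: ⌊479/2⌋ × 339 = 239 × 339 mm
N2: ⌊339/2⌋ × 239 = 169 × 239 mm
N3: ⌊239/2⌋ × 169 = 119 × 169 mm
N4: ⌊169/2⌋ × 119 = 84 × 119 mm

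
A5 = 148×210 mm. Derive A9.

A6: ⌊210/2⌋ × 148 = 105 × 148 mm
A7: ⌊148/2⌋ × 105 = 74 × 105 mm
A8: ⌊105/2⌋ × 74 = 52 × 74 mm
A9: ⌊74/2⌋ × 52 = 37 × 52 mm

37 × 52 mm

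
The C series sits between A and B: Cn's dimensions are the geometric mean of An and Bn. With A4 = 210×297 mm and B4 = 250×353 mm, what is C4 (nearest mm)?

229 × 324 mm

Short side: √(210 · 250) = √52500 ≈ 229.1 → 229 mm
Long side: √(297 · 353) = √104841 ≈ 323.8 → 324 mm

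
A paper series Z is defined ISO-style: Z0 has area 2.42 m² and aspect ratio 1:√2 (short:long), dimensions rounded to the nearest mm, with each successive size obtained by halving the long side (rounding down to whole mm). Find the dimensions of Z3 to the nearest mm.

Let Z0's short side be w mm. w · w√2 = 2.42 m² = 2,420,000 mm², so w ≈ 1308.1 mm and w√2 ≈ 1850.0 mm → Z0 = 1308 × 1850 mm.
Z1: ⌊1850/2⌋ × 1308 = 925 × 1308 mm
Z2: ⌊1308/2⌋ × 925 = 654 × 925 mm
Z3: ⌊925/2⌋ × 654 = 462 × 654 mm

462 × 654 mm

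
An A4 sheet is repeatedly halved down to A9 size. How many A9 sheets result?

A4 = 210 × 297 mm; A9 = 37 × 52 mm.
Each halving step doubles the count; 5 steps from A4 to A9.
2^5 = 32.

32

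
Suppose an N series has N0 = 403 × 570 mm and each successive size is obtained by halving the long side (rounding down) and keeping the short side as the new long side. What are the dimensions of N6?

50 × 71 mm

N1: ⌊570/2⌋ × 403 = 285 × 403 mm
N2: ⌊403/2⌋ × 285 = 201 × 285 mm
N3: ⌊285/2⌋ × 201 = 142 × 201 mm
N4: ⌊201/2⌋ × 142 = 100 × 142 mm
N5: ⌊142/2⌋ × 100 = 71 × 100 mm
N6: ⌊100/2⌋ × 71 = 50 × 71 mm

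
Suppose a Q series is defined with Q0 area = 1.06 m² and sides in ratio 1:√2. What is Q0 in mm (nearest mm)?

866 × 1224 mm

Let the short side be w mm. Then w · w√2 = 1.06 m² = 1,060,000 mm².
w² = 1,060,000/√2, so w ≈ 865.8 mm; long side = w√2 ≈ 1224.4 mm.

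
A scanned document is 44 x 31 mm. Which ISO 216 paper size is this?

B10 (31 × 44 mm)

Aspect ratio 44/31 ≈ 1.419 — close to the ISO √2 ≈ 1.414.
In the B-series (B0 = 1000 × 1414 mm): B10 = 31 × 44 mm.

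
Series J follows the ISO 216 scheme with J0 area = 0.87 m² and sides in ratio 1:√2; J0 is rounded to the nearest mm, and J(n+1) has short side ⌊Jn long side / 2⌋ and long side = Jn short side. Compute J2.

Let J0's short side be w mm. w · w√2 = 0.87 m² = 870,000 mm², so w ≈ 784.3 mm and w√2 ≈ 1109.2 mm → J0 = 784 × 1109 mm.
J1: ⌊1109/2⌋ × 784 = 554 × 784 mm
J2: ⌊784/2⌋ × 554 = 392 × 554 mm

392 × 554 mm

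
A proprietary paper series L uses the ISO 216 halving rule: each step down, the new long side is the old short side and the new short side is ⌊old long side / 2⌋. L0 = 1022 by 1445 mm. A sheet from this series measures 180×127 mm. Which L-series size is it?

L6

L0: 1022 × 1445 mm
L1: 722 × 1022 mm
L2: 511 × 722 mm
L3: 361 × 511 mm
L4: 255 × 361 mm
L5: 180 × 255 mm
L6: 127 × 180 mm
L7: 90 × 127 mm
→ matches L6.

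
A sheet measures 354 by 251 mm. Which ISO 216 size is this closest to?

B4 (250 × 353 mm)

Aspect ratio 354/251 ≈ 1.410 — close to the ISO √2 ≈ 1.414.
In the B-series (B0 = 1000 × 1414 mm): B4 = 250 × 353 mm.
Off by 2 mm total — nearest standard size.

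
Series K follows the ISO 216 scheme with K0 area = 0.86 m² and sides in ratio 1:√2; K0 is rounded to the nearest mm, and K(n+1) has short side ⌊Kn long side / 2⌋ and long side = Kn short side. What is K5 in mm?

Let K0's short side be w mm. w · w√2 = 0.86 m² = 860,000 mm², so w ≈ 779.8 mm and w√2 ≈ 1102.8 mm → K0 = 780 × 1103 mm.
K1: ⌊1103/2⌋ × 780 = 551 × 780 mm
K2: ⌊780/2⌋ × 551 = 390 × 551 mm
K3: ⌊551/2⌋ × 390 = 275 × 390 mm
K4: ⌊390/2⌋ × 275 = 195 × 275 mm
K5: ⌊275/2⌋ × 195 = 137 × 195 mm

137 × 195 mm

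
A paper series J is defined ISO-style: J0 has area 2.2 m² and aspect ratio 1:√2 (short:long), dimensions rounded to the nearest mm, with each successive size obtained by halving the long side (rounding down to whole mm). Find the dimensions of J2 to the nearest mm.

623 × 882 mm

Let J0's short side be w mm. w · w√2 = 2.2 m² = 2,200,000 mm², so w ≈ 1247.3 mm and w√2 ≈ 1763.9 mm → J0 = 1247 × 1764 mm.
J1: ⌊1764/2⌋ × 1247 = 882 × 1247 mm
J2: ⌊1247/2⌋ × 882 = 623 × 882 mm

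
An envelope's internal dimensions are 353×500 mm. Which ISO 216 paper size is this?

B3 (353 × 500 mm)

Aspect ratio 500/353 ≈ 1.416 — close to the ISO √2 ≈ 1.414.
In the B-series (B0 = 1000 × 1414 mm): B3 = 353 × 500 mm.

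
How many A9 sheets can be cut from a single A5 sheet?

16

Each ISO step halves the sheet: 1 × A5 → 2 × A6 → 4 × A7 → 8 × A8 → …
From A5 to A9 is 4 halving steps: 2^4 = 16.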